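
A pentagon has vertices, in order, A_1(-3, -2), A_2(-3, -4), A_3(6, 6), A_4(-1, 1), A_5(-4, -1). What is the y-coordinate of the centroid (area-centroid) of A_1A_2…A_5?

15/34

Apply the shoelace (surveyor's) formula. First the cross-terms c_i = x_i·y_{i+1} − x_{i+1}·y_i:
  6, 6, 12, 5, 5  ⇒  2A = 34, A = 17.
Then Σ (y_i + y_{i+1})·c_i = 45, so ȳ = 45 / (6·17) = 15/34.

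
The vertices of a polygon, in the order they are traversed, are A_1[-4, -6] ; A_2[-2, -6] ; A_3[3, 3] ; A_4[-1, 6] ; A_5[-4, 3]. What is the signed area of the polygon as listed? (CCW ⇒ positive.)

51

Apply the surveyor's formula: 2A = Σ (x_i·y_{i+1} − x_{i+1}·y_i), indices taken mod 5.
Σ = (12) + (12) + (21) + (21) + (36) = 102
Signed area = Σ/2 = 51 (positive ⇒ counter-clockwise traversal).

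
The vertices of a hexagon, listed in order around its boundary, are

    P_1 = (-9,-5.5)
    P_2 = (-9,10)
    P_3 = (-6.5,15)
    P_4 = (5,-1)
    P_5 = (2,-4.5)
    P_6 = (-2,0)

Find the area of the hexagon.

Apply the shoelace formula: 2A = Σ (x_i·y_{i+1} − x_{i+1}·y_i), indices taken mod 6.
P_1→P_2: (-9)(10) − (-9)(-5.5) = -139.5
P_2→P_3: (-9)(15) − (-6.5)(10) = -70
P_3→P_4: (-6.5)(-1) − (5)(15) = -68.5
P_4→P_5: (5)(-4.5) − (2)(-1) = -20.5
P_5→P_6: (2)(0) − (-2)(-4.5) = -9
P_6→P_1: (-2)(-5.5) − (-9)(0) = 11
Σ = -296.5
Area = |Σ|/2 = 148.25.

148.25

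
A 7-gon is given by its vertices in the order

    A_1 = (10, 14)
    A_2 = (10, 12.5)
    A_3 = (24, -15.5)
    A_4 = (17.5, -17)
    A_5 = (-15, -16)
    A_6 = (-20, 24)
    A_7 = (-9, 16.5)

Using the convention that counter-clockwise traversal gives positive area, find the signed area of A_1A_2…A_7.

Cross-terms: -15, -455, -136.75, -535, -680, -114, -291  ⇒  Σ = -2226.75
Signed area = Σ/2 = -1113.375 (negative ⇒ clockwise traversal).

-1113.375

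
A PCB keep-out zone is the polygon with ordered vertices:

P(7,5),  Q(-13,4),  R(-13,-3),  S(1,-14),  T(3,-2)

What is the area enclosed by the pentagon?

Apply the surveyor's formula: 2A = Σ (x_i·y_{i+1} − x_{i+1}·y_i), indices taken mod 5.
Σ = (93) + (91) + (185) + (40) + (29) = 438
Area = |Σ|/2 = 219.

219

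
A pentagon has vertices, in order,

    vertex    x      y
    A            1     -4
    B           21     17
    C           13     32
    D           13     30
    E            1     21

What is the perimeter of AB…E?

|AB| = √((20)² + (21)²) = √841 = 29
|BC| = √((-8)² + (15)²) = √289 = 17
|CD| = √((0)² + (-2)²) = √4 = 2
|DE| = √((-12)² + (-9)²) = √225 = 15
|EA| = √((0)² + (-25)²) = √625 = 25
Perimeter = 29 + 17 + 2 + 15 + 25 = 88.

88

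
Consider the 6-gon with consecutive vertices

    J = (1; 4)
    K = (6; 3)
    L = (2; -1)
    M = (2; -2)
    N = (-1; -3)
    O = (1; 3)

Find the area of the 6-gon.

21

Σ = (-21) + (-12) + (-2) + (-8) + (0) + (1) = -42
Area = |Σ|/2 = 21.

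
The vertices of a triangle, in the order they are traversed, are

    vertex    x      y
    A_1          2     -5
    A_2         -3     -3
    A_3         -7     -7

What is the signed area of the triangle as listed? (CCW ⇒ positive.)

Σ = (-21) + (0) + (49) = 28
Signed area = Σ/2 = 14 (positive ⇒ counter-clockwise traversal).

14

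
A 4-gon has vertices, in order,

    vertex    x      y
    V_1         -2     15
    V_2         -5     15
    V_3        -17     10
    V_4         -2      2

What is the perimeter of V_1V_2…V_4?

|V_1V_2| = √((-3)² + (0)²) = √9 = 3
|V_2V_3| = √((-12)² + (-5)²) = √169 = 13
|V_3V_4| = √((15)² + (-8)²) = √289 = 17
|V_4V_1| = √((0)² + (13)²) = √169 = 13
Perimeter = 3 + 13 + 17 + 13 = 46.

46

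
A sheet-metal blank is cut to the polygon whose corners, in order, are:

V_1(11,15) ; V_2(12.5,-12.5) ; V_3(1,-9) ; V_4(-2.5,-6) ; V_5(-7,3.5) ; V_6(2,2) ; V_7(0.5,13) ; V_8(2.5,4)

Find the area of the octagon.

Apply Gauss's area formula: 2A = Σ (x_i·y_{i+1} − x_{i+1}·y_i), indices taken mod 8.
Cross-terms: -325, -100, -28.5, -50.75, -21, 25, -30.5, -6.5  ⇒  Σ = -537.25
Area = |Σ|/2 = 268.625.

268.625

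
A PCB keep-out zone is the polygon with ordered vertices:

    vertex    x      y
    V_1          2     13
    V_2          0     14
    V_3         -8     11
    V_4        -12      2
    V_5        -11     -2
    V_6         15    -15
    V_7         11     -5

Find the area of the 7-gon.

370

Σ = (28) + (112) + (116) + (46) + (195) + (90) + (153) = 740
Area = |Σ|/2 = 370.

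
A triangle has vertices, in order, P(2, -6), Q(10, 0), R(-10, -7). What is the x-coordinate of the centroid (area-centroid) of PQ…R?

Apply the shoelace (surveyor's) formula. First the cross-terms c_i = x_i·y_{i+1} − x_{i+1}·y_i:
  60, -70, 74  ⇒  2A = 64, A = 32.
Then Σ (x_i + x_{i+1})·c_i = 128, so x̄ = 128 / (6·32) = 2/3.

2/3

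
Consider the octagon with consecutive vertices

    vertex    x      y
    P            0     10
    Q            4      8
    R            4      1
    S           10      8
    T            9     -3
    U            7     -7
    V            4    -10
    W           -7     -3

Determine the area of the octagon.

Apply Gauss's area formula: 2A = Σ (x_i·y_{i+1} − x_{i+1}·y_i), indices taken mod 8.
Cross-terms: -40, -28, 22, -102, -42, -42, -82, -70  ⇒  Σ = -384
Area = |Σ|/2 = 192.

192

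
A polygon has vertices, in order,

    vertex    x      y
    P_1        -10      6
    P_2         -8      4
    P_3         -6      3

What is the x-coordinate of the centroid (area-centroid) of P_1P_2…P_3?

-8

Apply the shoelace (surveyor's) formula. First the cross-terms c_i = x_i·y_{i+1} − x_{i+1}·y_i:
  8, 0, -6  ⇒  2A = 2, A = 1.
Then Σ (x_i + x_{i+1})·c_i = -48, so x̄ = -48 / (6·1) = -8.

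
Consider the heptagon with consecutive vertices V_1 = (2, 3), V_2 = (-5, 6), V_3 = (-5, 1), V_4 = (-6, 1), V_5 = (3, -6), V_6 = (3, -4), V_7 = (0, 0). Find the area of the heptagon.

46

Apply the surveyor's formula: 2A = Σ (x_i·y_{i+1} − x_{i+1}·y_i), indices taken mod 7.
Cross-terms: 27, 25, 1, 33, 6, 0, 0  ⇒  Σ = 92
Area = |Σ|/2 = 46.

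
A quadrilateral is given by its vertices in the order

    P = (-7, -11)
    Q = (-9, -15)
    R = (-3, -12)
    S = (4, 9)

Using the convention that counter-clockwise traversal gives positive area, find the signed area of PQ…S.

54.5

Apply the shoelace (surveyor's) formula: 2A = Σ (x_i·y_{i+1} − x_{i+1}·y_i), indices taken mod 4.
Cross-terms: 6, 63, 21, 19  ⇒  Σ = 109
Signed area = Σ/2 = 54.5 (positive ⇒ counter-clockwise traversal).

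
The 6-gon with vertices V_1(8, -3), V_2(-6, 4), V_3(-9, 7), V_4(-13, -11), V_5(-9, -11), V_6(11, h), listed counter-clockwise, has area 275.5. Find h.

-13

The doubled signed area Σ (x_i y_{i+1} − x_{i+1} y_i) is linear in h.
With h=0 it equals 330; the coefficient of h is -17 (from the two edges through V_6).
So -17·h + 330 = 2·275.5 = 551 ⇒ h = -13.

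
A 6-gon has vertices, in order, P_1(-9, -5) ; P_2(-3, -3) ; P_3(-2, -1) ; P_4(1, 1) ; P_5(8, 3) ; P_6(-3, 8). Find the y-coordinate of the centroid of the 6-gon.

320/163

Apply Gauss's area formula. First the cross-terms c_i = x_i·y_{i+1} − x_{i+1}·y_i:
  12, -3, -1, -5, 73, 87  ⇒  2A = 163, A = 81.5.
Then Σ (y_i + y_{i+1})·c_i = 960, so ȳ = 960 / (6·81.5) = 320/163.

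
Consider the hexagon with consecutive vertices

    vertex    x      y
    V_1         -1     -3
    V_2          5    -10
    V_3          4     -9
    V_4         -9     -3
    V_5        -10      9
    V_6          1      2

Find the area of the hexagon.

Apply Gauss's area formula: 2A = Σ (x_i·y_{i+1} − x_{i+1}·y_i), indices taken mod 6.
V_1→V_2: (-1)(-10) − (5)(-3) = 25
V_2→V_3: (5)(-9) − (4)(-10) = -5
V_3→V_4: (4)(-3) − (-9)(-9) = -93
V_4→V_5: (-9)(9) − (-10)(-3) = -111
V_5→V_6: (-10)(2) − (1)(9) = -29
V_6→V_1: (1)(-3) − (-1)(2) = -1
Σ = -214
Area = |Σ|/2 = 107.

107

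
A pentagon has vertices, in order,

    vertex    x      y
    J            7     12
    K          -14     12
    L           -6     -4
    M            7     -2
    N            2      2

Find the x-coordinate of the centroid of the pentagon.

-3

Apply the surveyor's formula. First the cross-terms c_i = x_i·y_{i+1} − x_{i+1}·y_i:
  252, 128, 40, 18, 10  ⇒  2A = 448, A = 224.
Then Σ (x_i + x_{i+1})·c_i = -4032, so x̄ = -4032 / (6·224) = -3.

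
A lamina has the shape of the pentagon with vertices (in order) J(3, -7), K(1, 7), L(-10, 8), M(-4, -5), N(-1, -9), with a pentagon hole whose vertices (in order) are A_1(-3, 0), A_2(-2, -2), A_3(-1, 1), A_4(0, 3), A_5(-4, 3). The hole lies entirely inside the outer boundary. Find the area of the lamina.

116.5

Outer boundary:
Apply the surveyor's formula: 2A = Σ (x_i·y_{i+1} − x_{i+1}·y_i), indices taken mod 5.
Cross-terms: 28, 78, 82, 31, 34  ⇒  Σ = 253
Area = |Σ|/2 = 126.5.
Hole:
Apply the shoelace (surveyor's) formula: 2A = Σ (x_i·y_{i+1} − x_{i+1}·y_i), indices taken mod 5.
A_1→A_2: (-3)(-2) − (-2)(0) = 6
A_2→A_3: (-2)(1) − (-1)(-2) = -4
A_3→A_4: (-1)(3) − (0)(1) = -3
A_4→A_5: (0)(3) − (-4)(3) = 12
A_5→A_1: (-4)(0) − (-3)(3) = 9
Σ = 20
Area = |Σ|/2 = 10.
Net area = 126.5 − 10 = 116.5.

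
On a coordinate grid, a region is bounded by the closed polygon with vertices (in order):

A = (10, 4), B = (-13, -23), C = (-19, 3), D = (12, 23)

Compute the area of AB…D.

654.5

Apply the shoelace (surveyor's) formula: 2A = Σ (x_i·y_{i+1} − x_{i+1}·y_i), indices taken mod 4.
Σ = (-178) + (-476) + (-473) + (-182) = -1309
Area = |Σ|/2 = 654.5.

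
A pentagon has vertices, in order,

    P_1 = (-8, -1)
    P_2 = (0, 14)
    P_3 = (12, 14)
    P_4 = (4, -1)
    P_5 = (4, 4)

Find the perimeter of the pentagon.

|P_1P_2| = √((8)² + (15)²) = √289 = 17
|P_2P_3| = √((12)² + (0)²) = √144 = 12
|P_3P_4| = √((-8)² + (-15)²) = √289 = 17
|P_4P_5| = √((0)² + (5)²) = √25 = 5
|P_5P_1| = √((-12)² + (-5)²) = √169 = 13
Perimeter = 17 + 12 + 17 + 5 + 13 = 64.

64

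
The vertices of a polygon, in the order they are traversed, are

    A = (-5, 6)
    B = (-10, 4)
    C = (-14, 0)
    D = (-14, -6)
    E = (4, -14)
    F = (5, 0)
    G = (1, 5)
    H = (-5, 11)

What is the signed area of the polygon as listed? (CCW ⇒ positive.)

Σ = (40) + (56) + (84) + (220) + (70) + (25) + (36) + (25) = 556
Signed area = Σ/2 = 278 (positive ⇒ counter-clockwise traversal).

278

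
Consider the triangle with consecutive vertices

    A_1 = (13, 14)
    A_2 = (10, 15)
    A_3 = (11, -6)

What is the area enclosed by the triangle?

31

Apply the shoelace formula: 2A = Σ (x_i·y_{i+1} − x_{i+1}·y_i), indices taken mod 3.
Σ = (55) + (-225) + (232) = 62
Area = |Σ|/2 = 31.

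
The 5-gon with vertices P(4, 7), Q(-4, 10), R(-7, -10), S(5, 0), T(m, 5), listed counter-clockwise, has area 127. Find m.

The doubled signed area Σ (x_i y_{i+1} − x_{i+1} y_i) is linear in m.
With m=0 it equals 233; the coefficient of m is 7 (from the two edges through T).
So 7·m + 233 = 2·127 = 254 ⇒ m = 3.

3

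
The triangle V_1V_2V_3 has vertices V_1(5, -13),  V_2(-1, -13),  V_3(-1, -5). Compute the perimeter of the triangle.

24

|V_1V_2| = √((-6)² + (0)²) = √36 = 6
|V_2V_3| = √((0)² + (8)²) = √64 = 8
|V_3V_1| = √((6)² + (-8)²) = √100 = 10
Perimeter = 6 + 8 + 10 = 24.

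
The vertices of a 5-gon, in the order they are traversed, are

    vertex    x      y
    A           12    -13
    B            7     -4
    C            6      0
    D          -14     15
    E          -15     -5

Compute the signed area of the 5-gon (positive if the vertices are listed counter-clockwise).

353.5

A→B: (12)(-4) − (7)(-13) = 43
B→C: (7)(0) − (6)(-4) = 24
C→D: (6)(15) − (-14)(0) = 90
D→E: (-14)(-5) − (-15)(15) = 295
E→A: (-15)(-13) − (12)(-5) = 255
Σ = 707
Signed area = Σ/2 = 353.5 (positive ⇒ counter-clockwise traversal).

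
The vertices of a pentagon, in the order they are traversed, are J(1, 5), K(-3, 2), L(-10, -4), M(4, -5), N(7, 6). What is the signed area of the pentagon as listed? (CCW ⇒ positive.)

Apply the shoelace formula: 2A = Σ (x_i·y_{i+1} − x_{i+1}·y_i), indices taken mod 5.
Cross-terms: 17, 32, 66, 59, 29  ⇒  Σ = 203
Signed area = Σ/2 = 101.5 (positive ⇒ counter-clockwise traversal).

101.5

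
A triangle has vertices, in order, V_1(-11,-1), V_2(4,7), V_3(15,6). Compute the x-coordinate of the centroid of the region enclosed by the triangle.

Apply the shoelace formula. First the cross-terms c_i = x_i·y_{i+1} − x_{i+1}·y_i:
  -73, -81, 51  ⇒  2A = -103, A = -51.5.
Then Σ (x_i + x_{i+1})·c_i = -824, so x̄ = -824 / (6·(-51.5)) = 8/3.

8/3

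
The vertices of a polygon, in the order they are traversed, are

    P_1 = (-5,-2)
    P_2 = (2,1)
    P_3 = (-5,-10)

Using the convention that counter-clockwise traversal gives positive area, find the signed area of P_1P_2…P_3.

-28

Apply the surveyor's formula: 2A = Σ (x_i·y_{i+1} − x_{i+1}·y_i), indices taken mod 3.
P_1→P_2: (-5)(1) − (2)(-2) = -1
P_2→P_3: (2)(-10) − (-5)(1) = -15
P_3→P_1: (-5)(-2) − (-5)(-10) = -40
Σ = -56
Signed area = Σ/2 = -28 (negative ⇒ clockwise traversal).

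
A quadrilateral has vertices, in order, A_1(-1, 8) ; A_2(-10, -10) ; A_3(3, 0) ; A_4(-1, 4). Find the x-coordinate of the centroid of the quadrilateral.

-73/24

Apply the shoelace formula. First the cross-terms c_i = x_i·y_{i+1} − x_{i+1}·y_i:
  90, 30, 12, -4  ⇒  2A = 128, A = 64.
Then Σ (x_i + x_{i+1})·c_i = -1168, so x̄ = -1168 / (6·64) = -73/24.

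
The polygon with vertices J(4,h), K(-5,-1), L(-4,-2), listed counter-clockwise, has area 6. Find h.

2

Write out the shoelace sum; only the two edges meeting at J involve h:
2·Area = [((-4)·h − 4·(-2)) + (4·(-1) − (-5)·h)] + 6
       = 1·h + 10 = 12
⇒ h = 2.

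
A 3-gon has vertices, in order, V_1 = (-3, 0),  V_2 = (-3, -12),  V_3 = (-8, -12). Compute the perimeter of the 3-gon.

|V_1V_2| = √((0)² + (-12)²) = √144 = 12
|V_2V_3| = √((-5)² + (0)²) = √25 = 5
|V_3V_1| = √((5)² + (12)²) = √169 = 13
Perimeter = 12 + 5 + 13 = 30.

30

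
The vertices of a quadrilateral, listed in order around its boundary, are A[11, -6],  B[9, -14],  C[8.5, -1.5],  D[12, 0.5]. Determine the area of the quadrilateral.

Apply the shoelace (surveyor's) formula: 2A = Σ (x_i·y_{i+1} − x_{i+1}·y_i), indices taken mod 4.
Σ = (-100) + (105.5) + (22.25) + (-77.5) = -49.75
Area = |Σ|/2 = 24.875.

24.875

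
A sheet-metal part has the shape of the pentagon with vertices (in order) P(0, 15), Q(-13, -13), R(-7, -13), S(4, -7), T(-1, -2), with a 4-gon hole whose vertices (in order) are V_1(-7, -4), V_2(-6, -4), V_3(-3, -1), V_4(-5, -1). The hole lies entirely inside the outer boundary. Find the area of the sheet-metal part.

Outer boundary:
Apply the shoelace (surveyor's) formula: 2A = Σ (x_i·y_{i+1} − x_{i+1}·y_i), indices taken mod 5.
Σ = (195) + (78) + (101) + (-15) + (-15) = 344
Area = |Σ|/2 = 172.
Hole:
V_1→V_2: (-7)(-4) − (-6)(-4) = 4
V_2→V_3: (-6)(-1) − (-3)(-4) = -6
V_3→V_4: (-3)(-1) − (-5)(-1) = -2
V_4→V_1: (-5)(-4) − (-7)(-1) = 13
Σ = 9
Area = |Σ|/2 = 4.5.
Net area = 172 − 4.5 = 167.5.

167.5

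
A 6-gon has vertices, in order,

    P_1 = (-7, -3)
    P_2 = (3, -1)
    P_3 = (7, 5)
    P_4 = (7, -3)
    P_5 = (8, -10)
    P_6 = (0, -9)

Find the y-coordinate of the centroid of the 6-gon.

Apply the shoelace formula. First the cross-terms c_i = x_i·y_{i+1} − x_{i+1}·y_i:
  16, 22, -56, -46, -72, -63  ⇒  2A = -199, A = -99.5.
Then Σ (y_i + y_{i+1})·c_i = 2634, so ȳ = 2634 / (6·(-99.5)) = -878/199.

-878/199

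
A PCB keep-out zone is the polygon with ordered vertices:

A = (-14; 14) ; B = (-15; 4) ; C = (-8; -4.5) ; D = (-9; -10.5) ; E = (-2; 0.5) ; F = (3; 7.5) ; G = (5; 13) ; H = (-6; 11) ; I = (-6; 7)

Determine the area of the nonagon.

Σ = (154) + (99.5) + (43.5) + (-25.5) + (-16.5) + (1.5) + (133) + (24) + (14) = 427.5
Area = |Σ|/2 = 213.75.

213.75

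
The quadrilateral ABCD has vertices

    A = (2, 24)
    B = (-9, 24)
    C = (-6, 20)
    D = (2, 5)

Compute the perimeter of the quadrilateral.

|AB| = √((-11)² + (0)²) = √121 = 11
|BC| = √((3)² + (-4)²) = √25 = 5
|CD| = √((8)² + (-15)²) = √289 = 17
|DA| = √((0)² + (19)²) = √361 = 19
Perimeter = 11 + 5 + 17 + 19 = 52.

52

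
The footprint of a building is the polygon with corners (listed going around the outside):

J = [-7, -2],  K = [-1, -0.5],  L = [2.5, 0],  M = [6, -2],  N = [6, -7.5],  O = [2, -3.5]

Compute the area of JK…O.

34.875

Apply the shoelace (surveyor's) formula: 2A = Σ (x_i·y_{i+1} − x_{i+1}·y_i), indices taken mod 6.
Cross-terms: 1.5, 1.25, -5, -33, -6, -28.5  ⇒  Σ = -69.75
Area = |Σ|/2 = 34.875.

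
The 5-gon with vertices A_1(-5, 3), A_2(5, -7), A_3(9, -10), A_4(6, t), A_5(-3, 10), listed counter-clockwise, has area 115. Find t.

The doubled signed area Σ (x_i y_{i+1} − x_{i+1} y_i) is linear in t.
With t=0 it equals 194; the coefficient of t is 12 (from the two edges through A_4).
So 12·t + 194 = 2·115 = 230 ⇒ t = 3.

3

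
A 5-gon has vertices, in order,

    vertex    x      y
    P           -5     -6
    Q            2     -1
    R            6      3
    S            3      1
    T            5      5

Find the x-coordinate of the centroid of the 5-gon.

98/93

Apply Gauss's area formula. First the cross-terms c_i = x_i·y_{i+1} − x_{i+1}·y_i:
  17, 12, -3, 10, -5  ⇒  2A = 31, A = 15.5.
Then Σ (x_i + x_{i+1})·c_i = 98, so x̄ = 98 / (6·15.5) = 98/93.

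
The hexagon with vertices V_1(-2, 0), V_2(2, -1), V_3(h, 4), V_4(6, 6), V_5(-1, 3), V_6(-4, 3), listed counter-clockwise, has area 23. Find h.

The doubled signed area Σ (x_i y_{i+1} − x_{i+1} y_i) is linear in h.
With h=0 it equals 25; the coefficient of h is 7 (from the two edges through V_3).
So 7·h + 25 = 2·23 = 46 ⇒ h = 3.

3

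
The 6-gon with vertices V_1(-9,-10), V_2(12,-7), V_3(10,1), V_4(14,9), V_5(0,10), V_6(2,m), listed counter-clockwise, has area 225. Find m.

Write out the shoelace sum; only the two edges meeting at V_6 involve m:
2·Area = [(0·m − 2·10) + (2·(-10) − (-9)·m)] + 481
       = 9·m + 441 = 450
⇒ m = 1.

1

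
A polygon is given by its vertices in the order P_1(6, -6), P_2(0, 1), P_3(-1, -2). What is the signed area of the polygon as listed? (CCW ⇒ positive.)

Apply Gauss's area formula: 2A = Σ (x_i·y_{i+1} − x_{i+1}·y_i), indices taken mod 3.
Σ = (6) + (1) + (18) = 25
Signed area = Σ/2 = 12.5 (positive ⇒ counter-clockwise traversal).

12.5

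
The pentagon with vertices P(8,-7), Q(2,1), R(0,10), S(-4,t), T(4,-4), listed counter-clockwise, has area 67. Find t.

-8

The doubled signed area Σ (x_i y_{i+1} − x_{i+1} y_i) is linear in t.
With t=0 it equals 102; the coefficient of t is -4 (from the two edges through S).
So -4·t + 102 = 2·67 = 134 ⇒ t = -8.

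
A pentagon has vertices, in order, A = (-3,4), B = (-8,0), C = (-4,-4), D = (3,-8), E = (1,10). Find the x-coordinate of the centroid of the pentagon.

-58/45

Apply the surveyor's formula. First the cross-terms c_i = x_i·y_{i+1} − x_{i+1}·y_i:
  32, 32, 44, 38, 34  ⇒  2A = 180, A = 90.
Then Σ (x_i + x_{i+1})·c_i = -696, so x̄ = -696 / (6·90) = -58/45.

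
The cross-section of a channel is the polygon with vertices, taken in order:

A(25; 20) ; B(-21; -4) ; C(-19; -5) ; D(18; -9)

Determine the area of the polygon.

597.5

Σ = (320) + (29) + (261) + (585) = 1195
Area = |Σ|/2 = 597.5.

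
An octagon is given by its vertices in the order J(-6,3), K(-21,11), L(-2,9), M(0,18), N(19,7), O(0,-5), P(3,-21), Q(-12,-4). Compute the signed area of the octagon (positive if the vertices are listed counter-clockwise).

Cross-terms: -3, -167, -36, -342, -95, 15, -264, -60  ⇒  Σ = -952
Signed area = Σ/2 = -476 (negative ⇒ clockwise traversal).

-476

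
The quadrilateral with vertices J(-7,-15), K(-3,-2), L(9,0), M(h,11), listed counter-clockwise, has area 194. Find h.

-15

Write out the shoelace sum; only the two edges meeting at M involve h:
2·Area = [(9·11 − h·0) + (h·(-15) − (-7)·11)] + -13
       = -15·h + 163 = 388
⇒ h = -15.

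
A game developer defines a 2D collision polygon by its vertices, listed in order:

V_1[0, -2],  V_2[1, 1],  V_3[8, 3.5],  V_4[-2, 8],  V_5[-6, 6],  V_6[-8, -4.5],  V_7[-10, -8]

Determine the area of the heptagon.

Σ = (2) + (-4.5) + (71) + (36) + (75) + (19) + (20) = 218.5
Area = |Σ|/2 = 109.25.

109.25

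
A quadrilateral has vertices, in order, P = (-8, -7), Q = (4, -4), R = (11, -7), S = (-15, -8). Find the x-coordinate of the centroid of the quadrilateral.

Apply the surveyor's formula. First the cross-terms c_i = x_i·y_{i+1} − x_{i+1}·y_i:
  60, 16, -193, 41  ⇒  2A = -76, A = -38.
Then Σ (x_i + x_{i+1})·c_i = -171, so x̄ = -171 / (6·(-38)) = 0.75.

0.75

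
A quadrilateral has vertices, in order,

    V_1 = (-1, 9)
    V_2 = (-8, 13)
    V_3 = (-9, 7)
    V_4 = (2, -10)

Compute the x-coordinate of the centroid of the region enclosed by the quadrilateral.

-523/153

Apply Gauss's area formula. First the cross-terms c_i = x_i·y_{i+1} − x_{i+1}·y_i:
  59, 61, 76, 8  ⇒  2A = 204, A = 102.
Then Σ (x_i + x_{i+1})·c_i = -2092, so x̄ = -2092 / (6·102) = -523/153.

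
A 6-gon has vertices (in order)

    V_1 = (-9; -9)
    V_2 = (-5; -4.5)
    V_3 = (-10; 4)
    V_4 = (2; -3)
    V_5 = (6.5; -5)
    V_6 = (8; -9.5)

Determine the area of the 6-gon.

108.625

Cross-terms: -4.5, -65, 22, 9.5, -21.75, -157.5  ⇒  Σ = -217.25
Area = |Σ|/2 = 108.625.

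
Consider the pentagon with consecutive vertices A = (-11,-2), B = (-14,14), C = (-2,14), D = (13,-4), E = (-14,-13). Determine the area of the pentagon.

Apply the shoelace formula: 2A = Σ (x_i·y_{i+1} − x_{i+1}·y_i), indices taken mod 5.
Cross-terms: -182, -168, -174, -225, -115  ⇒  Σ = -864
Area = |Σ|/2 = 432.

432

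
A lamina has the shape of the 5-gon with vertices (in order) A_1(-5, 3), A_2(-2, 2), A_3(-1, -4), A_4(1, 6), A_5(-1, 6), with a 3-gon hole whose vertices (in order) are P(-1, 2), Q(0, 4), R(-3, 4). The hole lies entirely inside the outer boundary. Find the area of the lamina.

Outer boundary:
Apply the surveyor's formula: 2A = Σ (x_i·y_{i+1} − x_{i+1}·y_i), indices taken mod 5.
Σ = (-4) + (10) + (-2) + (12) + (27) = 43
Area = |Σ|/2 = 21.5.
Hole:
Cross-terms: -4, 12, -2  ⇒  Σ = 6
Area = |Σ|/2 = 3.
Net area = 21.5 − 3 = 18.5.

18.5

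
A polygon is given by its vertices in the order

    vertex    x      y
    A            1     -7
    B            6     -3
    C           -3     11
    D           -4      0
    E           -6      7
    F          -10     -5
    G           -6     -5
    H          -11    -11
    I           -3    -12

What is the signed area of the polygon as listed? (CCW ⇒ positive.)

187.5

A→B: (1)(-3) − (6)(-7) = 39
B→C: (6)(11) − (-3)(-3) = 57
C→D: (-3)(0) − (-4)(11) = 44
D→E: (-4)(7) − (-6)(0) = -28
E→F: (-6)(-5) − (-10)(7) = 100
F→G: (-10)(-5) − (-6)(-5) = 20
G→H: (-6)(-11) − (-11)(-5) = 11
H→I: (-11)(-12) − (-3)(-11) = 99
I→A: (-3)(-7) − (1)(-12) = 33
Σ = 375
Signed area = Σ/2 = 187.5 (positive ⇒ counter-clockwise traversal).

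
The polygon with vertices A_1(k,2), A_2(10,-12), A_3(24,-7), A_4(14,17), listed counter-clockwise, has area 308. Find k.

Write out the shoelace sum; only the two edges meeting at A_1 involve k:
2·Area = [(14·2 − k·17) + (k·(-12) − 10·2)] + 724
       = -29·k + 732 = 616
⇒ k = 4.

4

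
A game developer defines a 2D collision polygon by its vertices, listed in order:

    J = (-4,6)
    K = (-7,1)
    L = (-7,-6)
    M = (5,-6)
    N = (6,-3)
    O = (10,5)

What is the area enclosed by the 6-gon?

160

Apply Gauss's area formula: 2A = Σ (x_i·y_{i+1} − x_{i+1}·y_i), indices taken mod 6.
Σ = (38) + (49) + (72) + (21) + (60) + (80) = 320
Area = |Σ|/2 = 160.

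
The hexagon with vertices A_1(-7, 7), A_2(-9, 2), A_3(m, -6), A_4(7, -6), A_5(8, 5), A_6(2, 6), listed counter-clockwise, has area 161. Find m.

0

The doubled signed area Σ (x_i y_{i+1} − x_{i+1} y_i) is linear in m.
With m=0 it equals 322; the coefficient of m is -8 (from the two edges through A_3).
So -8·m + 322 = 2·161 = 322 ⇒ m = 0.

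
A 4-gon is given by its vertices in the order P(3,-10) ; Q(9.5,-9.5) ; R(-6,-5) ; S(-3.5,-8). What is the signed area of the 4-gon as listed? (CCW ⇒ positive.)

Σ = (66.5) + (-104.5) + (30.5) + (59) = 51.5
Signed area = Σ/2 = 25.75 (positive ⇒ counter-clockwise traversal).

25.75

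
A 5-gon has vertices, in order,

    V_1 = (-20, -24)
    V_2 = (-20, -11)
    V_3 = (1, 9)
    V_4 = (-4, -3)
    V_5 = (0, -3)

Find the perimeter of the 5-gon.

88

|V_1V_2| = √((0)² + (13)²) = √169 = 13
|V_2V_3| = √((21)² + (20)²) = √841 = 29
|V_3V_4| = √((-5)² + (-12)²) = √169 = 13
|V_4V_5| = √((4)² + (0)²) = √16 = 4
|V_5V_1| = √((-20)² + (-21)²) = √841 = 29
Perimeter = 13 + 29 + 13 + 4 + 29 = 88.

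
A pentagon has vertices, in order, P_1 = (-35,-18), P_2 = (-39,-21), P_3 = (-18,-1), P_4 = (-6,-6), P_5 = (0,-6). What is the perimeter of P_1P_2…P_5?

|P_1P_2| = √((-4)² + (-3)²) = √25 = 5
|P_2P_3| = √((21)² + (20)²) = √841 = 29
|P_3P_4| = √((12)² + (-5)²) = √169 = 13
|P_4P_5| = √((6)² + (0)²) = √36 = 6
|P_5P_1| = √((-35)² + (-12)²) = √1369 = 37
Perimeter = 5 + 29 + 13 + 6 + 37 = 90.

90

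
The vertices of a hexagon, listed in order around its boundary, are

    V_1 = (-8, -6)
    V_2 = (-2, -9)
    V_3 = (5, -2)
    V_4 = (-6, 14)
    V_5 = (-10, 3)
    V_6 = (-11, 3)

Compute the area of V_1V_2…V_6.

Apply the shoelace formula: 2A = Σ (x_i·y_{i+1} − x_{i+1}·y_i), indices taken mod 6.
Σ = (60) + (49) + (58) + (122) + (3) + (90) = 382
Area = |Σ|/2 = 191.

191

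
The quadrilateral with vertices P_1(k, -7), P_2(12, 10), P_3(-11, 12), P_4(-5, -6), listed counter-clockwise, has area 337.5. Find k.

11

The doubled signed area Σ (x_i y_{i+1} − x_{i+1} y_i) is linear in k.
With k=0 it equals 499; the coefficient of k is 16 (from the two edges through P_1).
So 16·k + 499 = 2·337.5 = 675 ⇒ k = 11.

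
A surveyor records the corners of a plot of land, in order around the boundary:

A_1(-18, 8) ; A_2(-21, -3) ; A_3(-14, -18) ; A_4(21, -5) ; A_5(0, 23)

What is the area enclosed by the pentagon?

951.5

Apply the shoelace (surveyor's) formula: 2A = Σ (x_i·y_{i+1} − x_{i+1}·y_i), indices taken mod 5.
Σ = (222) + (336) + (448) + (483) + (414) = 1903
Area = |Σ|/2 = 951.5.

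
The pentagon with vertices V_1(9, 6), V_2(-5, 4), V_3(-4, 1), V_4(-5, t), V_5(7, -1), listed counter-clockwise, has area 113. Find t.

-8

Write out the shoelace sum; only the two edges meeting at V_4 involve t:
2·Area = [((-4)·t − (-5)·1) + ((-5)·(-1) − 7·t)] + 128
       = -11·t + 138 = 226
⇒ t = -8.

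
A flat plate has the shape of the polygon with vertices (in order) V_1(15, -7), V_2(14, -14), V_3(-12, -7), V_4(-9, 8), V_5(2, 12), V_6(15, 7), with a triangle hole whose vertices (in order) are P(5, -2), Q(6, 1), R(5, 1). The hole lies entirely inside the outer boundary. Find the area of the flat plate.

517

Outer boundary:
Cross-terms: -112, -266, -159, -124, -166, -210  ⇒  Σ = -1037
Area = |Σ|/2 = 518.5.
Hole:
Cross-terms: 17, 1, -15  ⇒  Σ = 3
Area = |Σ|/2 = 1.5.
Net area = 518.5 − 1.5 = 517.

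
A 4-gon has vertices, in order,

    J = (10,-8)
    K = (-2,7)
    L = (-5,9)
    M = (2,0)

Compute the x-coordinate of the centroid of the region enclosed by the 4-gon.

175/111

Apply Gauss's area formula. First the cross-terms c_i = x_i·y_{i+1} − x_{i+1}·y_i:
  54, 17, -18, -16  ⇒  2A = 37, A = 18.5.
Then Σ (x_i + x_{i+1})·c_i = 175, so x̄ = 175 / (6·18.5) = 175/111.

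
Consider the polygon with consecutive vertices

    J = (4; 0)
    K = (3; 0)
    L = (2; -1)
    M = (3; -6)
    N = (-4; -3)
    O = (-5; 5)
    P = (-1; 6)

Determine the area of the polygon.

64.5

Apply the shoelace (surveyor's) formula: 2A = Σ (x_i·y_{i+1} − x_{i+1}·y_i), indices taken mod 7.
Cross-terms: 0, -3, -9, -33, -35, -25, -24  ⇒  Σ = -129
Area = |Σ|/2 = 64.5.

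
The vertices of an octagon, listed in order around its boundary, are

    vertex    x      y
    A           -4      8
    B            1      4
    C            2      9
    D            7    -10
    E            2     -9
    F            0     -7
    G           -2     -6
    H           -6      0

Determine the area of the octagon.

Apply the shoelace (surveyor's) formula: 2A = Σ (x_i·y_{i+1} − x_{i+1}·y_i), indices taken mod 8.
Cross-terms: -24, 1, -83, -43, -14, -14, -36, -48  ⇒  Σ = -261
Area = |Σ|/2 = 130.5.

130.5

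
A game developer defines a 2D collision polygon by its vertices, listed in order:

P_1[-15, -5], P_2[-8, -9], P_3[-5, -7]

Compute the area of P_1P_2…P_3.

Apply the surveyor's formula: 2A = Σ (x_i·y_{i+1} − x_{i+1}·y_i), indices taken mod 3.
Cross-terms: 95, 11, -80  ⇒  Σ = 26
Area = |Σ|/2 = 13.

13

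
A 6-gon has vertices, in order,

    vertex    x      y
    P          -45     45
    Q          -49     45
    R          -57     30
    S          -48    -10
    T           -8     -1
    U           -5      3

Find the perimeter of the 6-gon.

|PQ| = √((-4)² + (0)²) = √16 = 4
|QR| = √((-8)² + (-15)²) = √289 = 17
|RS| = √((9)² + (-40)²) = √1681 = 41
|ST| = √((40)² + (9)²) = √1681 = 41
|TU| = √((3)² + (4)²) = √25 = 5
|UP| = √((-40)² + (42)²) = √3364 = 58
Perimeter = 4 + 17 + 41 + 41 + 5 + 58 = 166.

166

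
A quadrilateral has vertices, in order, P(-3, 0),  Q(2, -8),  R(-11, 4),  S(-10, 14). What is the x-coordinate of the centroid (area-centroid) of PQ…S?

-6.625

Apply the shoelace (surveyor's) formula. First the cross-terms c_i = x_i·y_{i+1} − x_{i+1}·y_i:
  24, -80, -114, 42  ⇒  2A = -128, A = -64.
Then Σ (x_i + x_{i+1})·c_i = 2544, so x̄ = 2544 / (6·(-64)) = -6.625.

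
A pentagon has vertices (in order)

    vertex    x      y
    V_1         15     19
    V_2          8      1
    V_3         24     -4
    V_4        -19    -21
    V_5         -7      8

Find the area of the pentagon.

Apply Gauss's area formula: 2A = Σ (x_i·y_{i+1} − x_{i+1}·y_i), indices taken mod 5.
Σ = (-137) + (-56) + (-580) + (-299) + (-253) = -1325
Area = |Σ|/2 = 662.5.

662.5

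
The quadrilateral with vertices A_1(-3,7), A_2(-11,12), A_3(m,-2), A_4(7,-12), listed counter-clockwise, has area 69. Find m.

-2

The doubled signed area Σ (x_i y_{i+1} − x_{i+1} y_i) is linear in m.
With m=0 it equals 90; the coefficient of m is -24 (from the two edges through A_3).
So -24·m + 90 = 2·69 = 138 ⇒ m = -2.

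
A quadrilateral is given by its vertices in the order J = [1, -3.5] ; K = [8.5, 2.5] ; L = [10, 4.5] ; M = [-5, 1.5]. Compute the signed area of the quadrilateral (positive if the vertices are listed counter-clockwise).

49.5

Apply the shoelace formula: 2A = Σ (x_i·y_{i+1} − x_{i+1}·y_i), indices taken mod 4.
Σ = (32.25) + (13.25) + (37.5) + (16) = 99
Signed area = Σ/2 = 49.5 (positive ⇒ counter-clockwise traversal).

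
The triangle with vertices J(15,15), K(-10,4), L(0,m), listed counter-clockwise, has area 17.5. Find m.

7

Write out the shoelace sum; only the two edges meeting at L involve m:
2·Area = [((-10)·m − 0·4) + (0·15 − 15·m)] + 210
       = -25·m + 210 = 35
⇒ m = 7.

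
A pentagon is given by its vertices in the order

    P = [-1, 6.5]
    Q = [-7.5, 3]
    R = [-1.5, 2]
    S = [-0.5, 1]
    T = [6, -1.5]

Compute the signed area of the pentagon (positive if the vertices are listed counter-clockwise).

Apply the shoelace formula: 2A = Σ (x_i·y_{i+1} − x_{i+1}·y_i), indices taken mod 5.
Cross-terms: 45.75, -10.5, -0.5, -5.25, 37.5  ⇒  Σ = 67
Signed area = Σ/2 = 33.5 (positive ⇒ counter-clockwise traversal).

33.5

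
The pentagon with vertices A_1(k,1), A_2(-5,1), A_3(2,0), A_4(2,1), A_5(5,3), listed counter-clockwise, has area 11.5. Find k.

The doubled signed area Σ (x_i y_{i+1} − x_{i+1} y_i) is linear in k.
With k=0 it equals 11; the coefficient of k is -2 (from the two edges through A_1).
So -2·k + 11 = 2·11.5 = 23 ⇒ k = -6.

-6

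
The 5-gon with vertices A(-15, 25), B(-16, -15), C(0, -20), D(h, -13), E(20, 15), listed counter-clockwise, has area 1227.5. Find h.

Write out the shoelace sum; only the two edges meeting at D involve h:
2·Area = [(0·(-13) − h·(-20)) + (h·15 − 20·(-13))] + 1670
       = 35·h + 1930 = 2455
⇒ h = 15.

15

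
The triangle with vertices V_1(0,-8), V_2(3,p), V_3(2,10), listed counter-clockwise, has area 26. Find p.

-7

Write out the shoelace sum; only the two edges meeting at V_2 involve p:
2·Area = [(0·p − 3·(-8)) + (3·10 − 2·p)] + -16
       = -2·p + 38 = 52
⇒ p = -7.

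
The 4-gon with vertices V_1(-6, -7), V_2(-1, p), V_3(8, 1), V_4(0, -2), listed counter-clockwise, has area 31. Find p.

Write out the shoelace sum; only the two edges meeting at V_2 involve p:
2·Area = [((-6)·p − (-1)·(-7)) + ((-1)·1 − 8·p)] + -28
       = -14·p + -36 = 62
⇒ p = -7.

-7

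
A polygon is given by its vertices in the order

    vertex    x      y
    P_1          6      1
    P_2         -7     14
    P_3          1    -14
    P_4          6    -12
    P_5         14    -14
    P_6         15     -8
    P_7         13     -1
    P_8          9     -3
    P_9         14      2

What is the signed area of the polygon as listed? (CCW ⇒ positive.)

275

Apply Gauss's area formula: 2A = Σ (x_i·y_{i+1} − x_{i+1}·y_i), indices taken mod 9.
P_1→P_2: (6)(14) − (-7)(1) = 91
P_2→P_3: (-7)(-14) − (1)(14) = 84
P_3→P_4: (1)(-12) − (6)(-14) = 72
P_4→P_5: (6)(-14) − (14)(-12) = 84
P_5→P_6: (14)(-8) − (15)(-14) = 98
P_6→P_7: (15)(-1) − (13)(-8) = 89
P_7→P_8: (13)(-3) − (9)(-1) = -30
P_8→P_9: (9)(2) − (14)(-3) = 60
P_9→P_1: (14)(1) − (6)(2) = 2
Σ = 550
Signed area = Σ/2 = 275 (positive ⇒ counter-clockwise traversal).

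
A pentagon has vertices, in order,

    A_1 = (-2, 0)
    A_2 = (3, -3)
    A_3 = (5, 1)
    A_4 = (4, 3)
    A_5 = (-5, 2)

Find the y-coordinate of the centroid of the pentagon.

113/186

Apply the surveyor's formula. First the cross-terms c_i = x_i·y_{i+1} − x_{i+1}·y_i:
  6, 18, 11, 23, 4  ⇒  2A = 62, A = 31.
Then Σ (y_i + y_{i+1})·c_i = 113, so ȳ = 113 / (6·31) = 113/186.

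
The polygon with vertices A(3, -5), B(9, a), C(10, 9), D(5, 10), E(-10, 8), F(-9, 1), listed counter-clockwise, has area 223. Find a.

-3

Write out the shoelace sum; only the two edges meeting at B involve a:
2·Area = [(3·a − 9·(-5)) + (9·9 − 10·a)] + 299
       = -7·a + 425 = 446
⇒ a = -3.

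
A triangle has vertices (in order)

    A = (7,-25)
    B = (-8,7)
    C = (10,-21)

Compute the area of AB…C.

78

Apply the shoelace (surveyor's) formula: 2A = Σ (x_i·y_{i+1} − x_{i+1}·y_i), indices taken mod 3.
A→B: (7)(7) − (-8)(-25) = -151
B→C: (-8)(-21) − (10)(7) = 98
C→A: (10)(-25) − (7)(-21) = -103
Σ = -156
Area = |Σ|/2 = 78.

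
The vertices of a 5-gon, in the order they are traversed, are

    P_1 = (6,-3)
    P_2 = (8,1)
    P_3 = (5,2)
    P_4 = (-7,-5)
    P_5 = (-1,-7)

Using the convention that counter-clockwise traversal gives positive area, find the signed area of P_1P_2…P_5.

59.5

P_1→P_2: (6)(1) − (8)(-3) = 30
P_2→P_3: (8)(2) − (5)(1) = 11
P_3→P_4: (5)(-5) − (-7)(2) = -11
P_4→P_5: (-7)(-7) − (-1)(-5) = 44
P_5→P_1: (-1)(-3) − (6)(-7) = 45
Σ = 119
Signed area = Σ/2 = 59.5 (positive ⇒ counter-clockwise traversal).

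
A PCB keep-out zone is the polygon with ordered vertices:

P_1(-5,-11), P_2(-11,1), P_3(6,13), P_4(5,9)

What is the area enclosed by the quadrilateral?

148

Σ = (-126) + (-149) + (-11) + (-10) = -296
Area = |Σ|/2 = 148.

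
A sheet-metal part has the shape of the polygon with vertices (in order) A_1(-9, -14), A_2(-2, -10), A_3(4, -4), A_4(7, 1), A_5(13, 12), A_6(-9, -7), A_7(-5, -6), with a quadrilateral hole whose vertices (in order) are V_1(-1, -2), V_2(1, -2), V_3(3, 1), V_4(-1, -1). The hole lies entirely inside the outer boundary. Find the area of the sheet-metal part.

127.5

Outer boundary:
Apply the shoelace formula: 2A = Σ (x_i·y_{i+1} − x_{i+1}·y_i), indices taken mod 7.
A_1→A_2: (-9)(-10) − (-2)(-14) = 62
A_2→A_3: (-2)(-4) − (4)(-10) = 48
A_3→A_4: (4)(1) − (7)(-4) = 32
A_4→A_5: (7)(12) − (13)(1) = 71
A_5→A_6: (13)(-7) − (-9)(12) = 17
A_6→A_7: (-9)(-6) − (-5)(-7) = 19
A_7→A_1: (-5)(-14) − (-9)(-6) = 16
Σ = 265
Area = |Σ|/2 = 132.5.
Hole:
Σ = (4) + (7) + (-2) + (1) = 10
Area = |Σ|/2 = 5.
Net area = 132.5 − 5 = 127.5.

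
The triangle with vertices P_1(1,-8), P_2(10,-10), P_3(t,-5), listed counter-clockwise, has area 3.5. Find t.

-9

Write out the shoelace sum; only the two edges meeting at P_3 involve t:
2·Area = [(10·(-5) − t·(-10)) + (t·(-8) − 1·(-5))] + 70
       = 2·t + 25 = 7
⇒ t = -9.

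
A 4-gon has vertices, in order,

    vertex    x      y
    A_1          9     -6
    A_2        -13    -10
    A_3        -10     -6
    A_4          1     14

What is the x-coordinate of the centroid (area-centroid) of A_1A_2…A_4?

Apply the shoelace (surveyor's) formula. First the cross-terms c_i = x_i·y_{i+1} − x_{i+1}·y_i:
  -168, -22, -134, -132  ⇒  2A = -456, A = -228.
Then Σ (x_i + x_{i+1})·c_i = 1064, so x̄ = 1064 / (6·(-228)) = -7/9.

-7/9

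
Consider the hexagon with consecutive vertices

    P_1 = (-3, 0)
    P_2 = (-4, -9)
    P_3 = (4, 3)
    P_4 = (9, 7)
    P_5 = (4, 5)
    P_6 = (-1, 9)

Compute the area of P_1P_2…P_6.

68.5

Σ = (27) + (24) + (1) + (17) + (41) + (27) = 137
Area = |Σ|/2 = 68.5.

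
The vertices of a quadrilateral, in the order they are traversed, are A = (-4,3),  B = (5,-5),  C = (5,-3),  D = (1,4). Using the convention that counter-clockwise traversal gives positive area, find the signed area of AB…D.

Apply Gauss's area formula: 2A = Σ (x_i·y_{i+1} − x_{i+1}·y_i), indices taken mod 4.
Σ = (5) + (10) + (23) + (19) = 57
Signed area = Σ/2 = 28.5 (positive ⇒ counter-clockwise traversal).

28.5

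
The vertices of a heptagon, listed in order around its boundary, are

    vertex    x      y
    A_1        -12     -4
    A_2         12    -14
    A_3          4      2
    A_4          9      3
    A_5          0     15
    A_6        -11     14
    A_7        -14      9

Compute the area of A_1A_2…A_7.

Σ = (216) + (80) + (-6) + (135) + (165) + (97) + (164) = 851
Area = |Σ|/2 = 425.5.

425.5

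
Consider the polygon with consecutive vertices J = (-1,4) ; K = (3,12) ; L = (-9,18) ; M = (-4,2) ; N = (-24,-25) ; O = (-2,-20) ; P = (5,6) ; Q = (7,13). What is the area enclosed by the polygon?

J→K: (-1)(12) − (3)(4) = -24
K→L: (3)(18) − (-9)(12) = 162
L→M: (-9)(2) − (-4)(18) = 54
M→N: (-4)(-25) − (-24)(2) = 148
N→O: (-24)(-20) − (-2)(-25) = 430
O→P: (-2)(6) − (5)(-20) = 88
P→Q: (5)(13) − (7)(6) = 23
Q→J: (7)(4) − (-1)(13) = 41
Σ = 922
Area = |Σ|/2 = 461.

461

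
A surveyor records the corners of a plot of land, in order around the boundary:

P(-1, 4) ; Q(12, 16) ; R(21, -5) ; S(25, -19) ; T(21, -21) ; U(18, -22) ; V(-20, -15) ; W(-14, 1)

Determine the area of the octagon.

Apply Gauss's area formula: 2A = Σ (x_i·y_{i+1} − x_{i+1}·y_i), indices taken mod 8.
Σ = (-64) + (-396) + (-274) + (-126) + (-84) + (-710) + (-230) + (-55) = -1939
Area = |Σ|/2 = 969.5.

969.5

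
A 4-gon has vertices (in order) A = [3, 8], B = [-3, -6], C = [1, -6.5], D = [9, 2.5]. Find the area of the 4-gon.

A→B: (3)(-6) − (-3)(8) = 6
B→C: (-3)(-6.5) − (1)(-6) = 25.5
C→D: (1)(2.5) − (9)(-6.5) = 61
D→A: (9)(8) − (3)(2.5) = 64.5
Σ = 157
Area = |Σ|/2 = 78.5.

78.5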